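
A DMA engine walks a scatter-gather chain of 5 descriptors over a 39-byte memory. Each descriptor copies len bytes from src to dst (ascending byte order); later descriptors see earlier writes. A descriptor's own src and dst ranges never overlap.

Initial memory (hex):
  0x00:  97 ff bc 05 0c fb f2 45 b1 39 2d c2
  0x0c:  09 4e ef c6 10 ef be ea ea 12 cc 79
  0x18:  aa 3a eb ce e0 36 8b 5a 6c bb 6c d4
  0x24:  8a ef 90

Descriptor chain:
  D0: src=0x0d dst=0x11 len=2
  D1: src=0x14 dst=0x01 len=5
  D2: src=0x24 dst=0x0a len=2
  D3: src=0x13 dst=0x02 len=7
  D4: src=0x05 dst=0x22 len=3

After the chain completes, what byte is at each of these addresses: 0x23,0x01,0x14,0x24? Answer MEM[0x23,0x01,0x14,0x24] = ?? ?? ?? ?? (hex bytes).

MEM[0x23,0x01,0x14,0x24] = 79 ea ea aa

  after D0: wrote 2B at 0x11 = 4eef
  after D1: wrote 5B at 0x01 = ea12cc79aa
  after D2: wrote 2B at 0x0a = 8aef
  after D3: wrote 7B at 0x02 = eaea12cc79aa3a
  after D4: wrote 3B at 0x22 = cc79aa
query mem[0x23]=0x79, mem[0x01]=0xea, mem[0x14]=0xea, mem[0x24]=0xaa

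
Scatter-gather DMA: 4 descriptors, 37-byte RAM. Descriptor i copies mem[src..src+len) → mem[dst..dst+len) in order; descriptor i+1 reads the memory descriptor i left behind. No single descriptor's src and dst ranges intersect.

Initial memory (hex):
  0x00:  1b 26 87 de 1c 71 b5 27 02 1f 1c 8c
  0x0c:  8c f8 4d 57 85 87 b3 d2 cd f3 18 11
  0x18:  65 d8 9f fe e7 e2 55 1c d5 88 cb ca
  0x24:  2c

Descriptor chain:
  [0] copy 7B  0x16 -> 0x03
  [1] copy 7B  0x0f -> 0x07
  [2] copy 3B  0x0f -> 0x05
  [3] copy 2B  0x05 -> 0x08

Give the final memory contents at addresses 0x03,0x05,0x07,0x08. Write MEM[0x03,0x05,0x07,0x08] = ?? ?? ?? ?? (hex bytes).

  after D0: wrote 7B at 0x03 = 181165d89ffee7
  after D1: wrote 7B at 0x07 = 578587b3d2cdf3
  after D2: wrote 3B at 0x05 = 578587
  after D3: wrote 2B at 0x08 = 5785
query mem[0x03]=0x18, mem[0x05]=0x57, mem[0x07]=0x87, mem[0x08]=0x57

MEM[0x03,0x05,0x07,0x08] = 18 57 87 57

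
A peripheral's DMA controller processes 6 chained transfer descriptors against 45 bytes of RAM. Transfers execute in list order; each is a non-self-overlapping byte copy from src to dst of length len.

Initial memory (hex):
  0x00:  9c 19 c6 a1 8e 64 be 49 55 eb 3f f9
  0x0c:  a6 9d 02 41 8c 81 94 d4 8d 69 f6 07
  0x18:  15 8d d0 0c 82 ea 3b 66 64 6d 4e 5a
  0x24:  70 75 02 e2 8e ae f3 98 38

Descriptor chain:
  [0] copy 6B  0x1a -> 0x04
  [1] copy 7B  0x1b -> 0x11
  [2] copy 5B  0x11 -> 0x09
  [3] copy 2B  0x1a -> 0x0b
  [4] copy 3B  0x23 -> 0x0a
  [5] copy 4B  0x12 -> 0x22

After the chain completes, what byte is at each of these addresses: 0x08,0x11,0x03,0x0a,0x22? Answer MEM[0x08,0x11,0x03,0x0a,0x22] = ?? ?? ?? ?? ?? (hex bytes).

  after D0: wrote 6B at 0x04 = d00c82ea3b66
  after D1: wrote 7B at 0x11 = 0c82ea3b66646d
  after D2: wrote 5B at 0x09 = 0c82ea3b66
  after D3: wrote 2B at 0x0b = d00c
  after D4: wrote 3B at 0x0a = 5a7075
  after D5: wrote 4B at 0x22 = 82ea3b66
query mem[0x08]=0x3b, mem[0x11]=0x0c, mem[0x03]=0xa1, mem[0x0a]=0x5a, mem[0x22]=0x82

MEM[0x08,0x11,0x03,0x0a,0x22] = 3b 0c a1 5a 82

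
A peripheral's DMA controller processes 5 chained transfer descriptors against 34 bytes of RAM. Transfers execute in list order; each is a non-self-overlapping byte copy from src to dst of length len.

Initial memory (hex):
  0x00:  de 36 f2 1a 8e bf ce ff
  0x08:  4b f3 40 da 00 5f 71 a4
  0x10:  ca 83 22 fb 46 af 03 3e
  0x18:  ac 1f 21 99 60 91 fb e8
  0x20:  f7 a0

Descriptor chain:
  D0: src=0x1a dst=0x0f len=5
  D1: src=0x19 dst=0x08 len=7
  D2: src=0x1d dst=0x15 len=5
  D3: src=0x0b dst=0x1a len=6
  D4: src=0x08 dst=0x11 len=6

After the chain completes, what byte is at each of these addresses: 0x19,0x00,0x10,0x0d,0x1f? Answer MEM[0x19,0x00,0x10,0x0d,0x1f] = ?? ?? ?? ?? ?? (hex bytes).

#0 dst[0x0f+5] := {0x21,0x99,0x60,0x91,0xfb}
#1 dst[0x08+7] := {0x1f,0x21,0x99,0x60,0x91,0xfb,0xe8}
#2 dst[0x15+5] := {0x91,0xfb,0xe8,0xf7,0xa0}
#3 dst[0x1a+6] := {0x60,0x91,0xfb,0xe8,0x21,0x99}
#4 dst[0x11+6] := {0x1f,0x21,0x99,0x60,0x91,0xfb}
query mem[0x19]=0xa0, mem[0x00]=0xde, mem[0x10]=0x99, mem[0x0d]=0xfb, mem[0x1f]=0x99

MEM[0x19,0x00,0x10,0x0d,0x1f] = a0 de 99 fb 99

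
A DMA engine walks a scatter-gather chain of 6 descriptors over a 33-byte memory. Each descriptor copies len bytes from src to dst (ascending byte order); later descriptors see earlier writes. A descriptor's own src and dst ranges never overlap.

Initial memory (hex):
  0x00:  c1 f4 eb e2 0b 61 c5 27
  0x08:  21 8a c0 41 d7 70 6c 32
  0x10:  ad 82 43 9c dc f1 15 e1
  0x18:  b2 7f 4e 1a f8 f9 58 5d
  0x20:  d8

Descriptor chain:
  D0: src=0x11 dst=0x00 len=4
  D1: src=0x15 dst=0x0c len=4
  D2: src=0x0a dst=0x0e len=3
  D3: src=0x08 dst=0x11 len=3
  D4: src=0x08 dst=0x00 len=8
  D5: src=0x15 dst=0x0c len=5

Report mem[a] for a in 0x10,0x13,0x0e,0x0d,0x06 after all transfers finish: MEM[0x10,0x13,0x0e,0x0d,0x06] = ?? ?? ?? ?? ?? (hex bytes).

MEM[0x10,0x13,0x0e,0x0d,0x06] = 7f c0 e1 15 c0

  after D0: wrote 4B at 0x00 = 82439cdc
  after D1: wrote 4B at 0x0c = f115e1b2
  after D2: wrote 3B at 0x0e = c041f1
  after D3: wrote 3B at 0x11 = 218ac0
  after D4: wrote 8B at 0x00 = 218ac041f115c041
  after D5: wrote 5B at 0x0c = f115e1b27f
query mem[0x10]=0x7f, mem[0x13]=0xc0, mem[0x0e]=0xe1, mem[0x0d]=0x15, mem[0x06]=0xc0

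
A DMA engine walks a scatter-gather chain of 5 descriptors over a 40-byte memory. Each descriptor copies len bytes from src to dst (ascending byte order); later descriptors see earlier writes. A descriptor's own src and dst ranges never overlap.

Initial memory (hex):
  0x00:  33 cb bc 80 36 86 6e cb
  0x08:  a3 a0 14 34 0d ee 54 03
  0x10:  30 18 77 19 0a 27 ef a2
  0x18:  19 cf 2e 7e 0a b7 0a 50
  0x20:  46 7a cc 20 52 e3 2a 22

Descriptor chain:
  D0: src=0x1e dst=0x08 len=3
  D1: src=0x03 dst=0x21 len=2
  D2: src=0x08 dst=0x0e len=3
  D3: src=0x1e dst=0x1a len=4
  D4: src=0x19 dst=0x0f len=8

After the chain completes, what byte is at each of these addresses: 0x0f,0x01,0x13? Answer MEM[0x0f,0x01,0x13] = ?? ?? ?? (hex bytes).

#0 dst[0x08+3] := {0x0a,0x50,0x46}
#1 dst[0x21+2] := {0x80,0x36}
#2 dst[0x0e+3] := {0x0a,0x50,0x46}
#3 dst[0x1a+4] := {0x0a,0x50,0x46,0x80}
#4 dst[0x0f+8] := {0xcf,0x0a,0x50,0x46,0x80,0x0a,0x50,0x46}
query mem[0x0f]=0xcf, mem[0x01]=0xcb, mem[0x13]=0x80

MEM[0x0f,0x01,0x13] = cf cb 80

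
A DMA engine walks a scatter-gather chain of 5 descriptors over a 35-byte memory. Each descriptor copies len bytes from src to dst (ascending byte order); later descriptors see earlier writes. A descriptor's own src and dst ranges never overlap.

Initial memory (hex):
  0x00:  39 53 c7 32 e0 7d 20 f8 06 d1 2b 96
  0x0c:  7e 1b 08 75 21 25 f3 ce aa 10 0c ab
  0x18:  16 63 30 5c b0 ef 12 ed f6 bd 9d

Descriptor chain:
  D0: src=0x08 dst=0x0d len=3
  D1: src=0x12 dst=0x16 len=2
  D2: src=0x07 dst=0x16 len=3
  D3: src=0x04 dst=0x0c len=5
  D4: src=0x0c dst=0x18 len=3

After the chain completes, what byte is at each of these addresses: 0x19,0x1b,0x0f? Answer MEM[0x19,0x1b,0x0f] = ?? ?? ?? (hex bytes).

#0 dst[0x0d+3] := {0x06,0xd1,0x2b}
#1 dst[0x16+2] := {0xf3,0xce}
#2 dst[0x16+3] := {0xf8,0x06,0xd1}
#3 dst[0x0c+5] := {0xe0,0x7d,0x20,0xf8,0x06}
#4 dst[0x18+3] := {0xe0,0x7d,0x20}
query mem[0x19]=0x7d, mem[0x1b]=0x5c, mem[0x0f]=0xf8

MEM[0x19,0x1b,0x0f] = 7d 5c f8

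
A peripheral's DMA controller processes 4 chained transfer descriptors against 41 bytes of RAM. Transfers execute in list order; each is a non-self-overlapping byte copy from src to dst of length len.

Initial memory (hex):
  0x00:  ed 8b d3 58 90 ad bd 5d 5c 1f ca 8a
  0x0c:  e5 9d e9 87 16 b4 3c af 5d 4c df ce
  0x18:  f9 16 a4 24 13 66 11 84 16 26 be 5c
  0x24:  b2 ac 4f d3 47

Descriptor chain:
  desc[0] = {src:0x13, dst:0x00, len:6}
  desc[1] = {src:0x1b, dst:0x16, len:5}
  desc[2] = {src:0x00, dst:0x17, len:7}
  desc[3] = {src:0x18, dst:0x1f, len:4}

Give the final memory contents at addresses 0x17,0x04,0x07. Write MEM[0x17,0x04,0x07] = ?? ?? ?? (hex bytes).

[0] 0x13->0x00 len=6 : af 5d 4c df ce f9
[1] 0x1b->0x16 len=5 : 24 13 66 11 84
[2] 0x00->0x17 len=7 : af 5d 4c df ce f9 bd
[3] 0x18->0x1f len=4 : 5d 4c df ce
query mem[0x17]=0xaf, mem[0x04]=0xce, mem[0x07]=0x5d

MEM[0x17,0x04,0x07] = af ce 5d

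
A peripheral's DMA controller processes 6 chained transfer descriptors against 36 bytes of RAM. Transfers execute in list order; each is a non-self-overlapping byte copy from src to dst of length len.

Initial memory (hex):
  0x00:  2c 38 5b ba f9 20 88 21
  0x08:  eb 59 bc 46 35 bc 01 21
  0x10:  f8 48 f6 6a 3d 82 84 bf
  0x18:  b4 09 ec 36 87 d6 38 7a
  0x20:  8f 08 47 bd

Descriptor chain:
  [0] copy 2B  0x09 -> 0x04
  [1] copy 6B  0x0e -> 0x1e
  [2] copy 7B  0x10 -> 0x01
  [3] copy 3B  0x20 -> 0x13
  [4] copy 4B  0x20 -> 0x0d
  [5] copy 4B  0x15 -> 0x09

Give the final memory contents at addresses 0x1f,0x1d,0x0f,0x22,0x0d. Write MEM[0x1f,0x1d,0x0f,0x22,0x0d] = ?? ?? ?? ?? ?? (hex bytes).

MEM[0x1f,0x1d,0x0f,0x22,0x0d] = 21 d6 f6 f6 f8

#0 dst[0x04+2] := {0x59,0xbc}
#1 dst[0x1e+6] := {0x01,0x21,0xf8,0x48,0xf6,0x6a}
#2 dst[0x01+7] := {0xf8,0x48,0xf6,0x6a,0x3d,0x82,0x84}
#3 dst[0x13+3] := {0xf8,0x48,0xf6}
#4 dst[0x0d+4] := {0xf8,0x48,0xf6,0x6a}
#5 dst[0x09+4] := {0xf6,0x84,0xbf,0xb4}
query mem[0x1f]=0x21, mem[0x1d]=0xd6, mem[0x0f]=0xf6, mem[0x22]=0xf6, mem[0x0d]=0xf8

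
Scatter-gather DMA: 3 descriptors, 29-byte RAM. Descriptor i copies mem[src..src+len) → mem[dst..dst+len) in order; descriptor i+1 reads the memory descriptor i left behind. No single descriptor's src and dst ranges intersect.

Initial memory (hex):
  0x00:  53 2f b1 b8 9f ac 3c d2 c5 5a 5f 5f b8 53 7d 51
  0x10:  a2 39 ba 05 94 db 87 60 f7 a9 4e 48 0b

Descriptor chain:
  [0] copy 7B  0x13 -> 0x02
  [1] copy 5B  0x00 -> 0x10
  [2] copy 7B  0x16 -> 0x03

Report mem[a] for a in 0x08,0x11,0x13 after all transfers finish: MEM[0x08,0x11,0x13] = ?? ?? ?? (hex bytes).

MEM[0x08,0x11,0x13] = 48 2f 94

#0 dst[0x02+7] := {0x05,0x94,0xdb,0x87,0x60,0xf7,0xa9}
#1 dst[0x10+5] := {0x53,0x2f,0x05,0x94,0xdb}
#2 dst[0x03+7] := {0x87,0x60,0xf7,0xa9,0x4e,0x48,0x0b}
query mem[0x08]=0x48, mem[0x11]=0x2f, mem[0x13]=0x94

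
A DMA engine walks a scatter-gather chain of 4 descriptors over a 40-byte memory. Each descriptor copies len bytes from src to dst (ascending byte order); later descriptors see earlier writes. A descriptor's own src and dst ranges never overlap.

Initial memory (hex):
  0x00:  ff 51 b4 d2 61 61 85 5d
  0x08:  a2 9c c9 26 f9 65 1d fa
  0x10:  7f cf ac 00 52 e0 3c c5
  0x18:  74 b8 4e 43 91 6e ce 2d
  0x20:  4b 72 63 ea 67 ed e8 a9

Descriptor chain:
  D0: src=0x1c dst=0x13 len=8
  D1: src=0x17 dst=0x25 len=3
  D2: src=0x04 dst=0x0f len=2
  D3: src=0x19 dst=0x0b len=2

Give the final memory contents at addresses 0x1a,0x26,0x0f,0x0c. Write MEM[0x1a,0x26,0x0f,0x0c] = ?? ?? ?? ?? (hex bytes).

MEM[0x1a,0x26,0x0f,0x0c] = ea 72 61 ea

  after D0: wrote 8B at 0x13 = 916ece2d4b7263ea
  after D1: wrote 3B at 0x25 = 4b7263
  after D2: wrote 2B at 0x0f = 6161
  after D3: wrote 2B at 0x0b = 63ea
query mem[0x1a]=0xea, mem[0x26]=0x72, mem[0x0f]=0x61, mem[0x0c]=0xea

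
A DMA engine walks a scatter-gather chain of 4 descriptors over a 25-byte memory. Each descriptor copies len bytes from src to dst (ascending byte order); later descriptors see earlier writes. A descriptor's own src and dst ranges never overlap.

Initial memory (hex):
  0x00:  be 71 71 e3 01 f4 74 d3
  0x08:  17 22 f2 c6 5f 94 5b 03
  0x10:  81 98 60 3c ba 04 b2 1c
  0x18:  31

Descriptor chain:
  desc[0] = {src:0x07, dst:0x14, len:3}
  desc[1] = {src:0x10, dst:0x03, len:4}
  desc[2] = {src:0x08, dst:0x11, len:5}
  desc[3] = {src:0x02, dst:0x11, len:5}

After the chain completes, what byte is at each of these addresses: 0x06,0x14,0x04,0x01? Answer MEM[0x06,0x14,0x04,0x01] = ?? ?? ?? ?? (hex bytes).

#0 dst[0x14+3] := {0xd3,0x17,0x22}
#1 dst[0x03+4] := {0x81,0x98,0x60,0x3c}
#2 dst[0x11+5] := {0x17,0x22,0xf2,0xc6,0x5f}
#3 dst[0x11+5] := {0x71,0x81,0x98,0x60,0x3c}
query mem[0x06]=0x3c, mem[0x14]=0x60, mem[0x04]=0x98, mem[0x01]=0x71

MEM[0x06,0x14,0x04,0x01] = 3c 60 98 71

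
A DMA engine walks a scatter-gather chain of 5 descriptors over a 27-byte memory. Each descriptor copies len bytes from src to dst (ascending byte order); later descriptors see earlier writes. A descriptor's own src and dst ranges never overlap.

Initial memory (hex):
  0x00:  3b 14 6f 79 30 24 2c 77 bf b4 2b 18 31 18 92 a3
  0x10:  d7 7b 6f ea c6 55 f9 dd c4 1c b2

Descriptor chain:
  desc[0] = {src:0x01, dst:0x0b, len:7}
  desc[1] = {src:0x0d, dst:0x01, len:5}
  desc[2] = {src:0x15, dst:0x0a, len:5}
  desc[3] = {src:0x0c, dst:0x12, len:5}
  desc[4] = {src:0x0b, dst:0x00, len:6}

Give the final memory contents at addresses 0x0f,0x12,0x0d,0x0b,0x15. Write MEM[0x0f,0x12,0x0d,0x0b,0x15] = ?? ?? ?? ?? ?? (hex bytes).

MEM[0x0f,0x12,0x0d,0x0b,0x15] = 24 dd c4 f9 24

D0: mem[0x0b..0x11] <- [14 6f 79 30 24 2c 77]
D1: mem[0x01..0x05] <- [79 30 24 2c 77]
D2: mem[0x0a..0x0e] <- [55 f9 dd c4 1c]
D3: mem[0x12..0x16] <- [dd c4 1c 24 2c]
D4: mem[0x00..0x05] <- [f9 dd c4 1c 24 2c]
query mem[0x0f]=0x24, mem[0x12]=0xdd, mem[0x0d]=0xc4, mem[0x0b]=0xf9, mem[0x15]=0x24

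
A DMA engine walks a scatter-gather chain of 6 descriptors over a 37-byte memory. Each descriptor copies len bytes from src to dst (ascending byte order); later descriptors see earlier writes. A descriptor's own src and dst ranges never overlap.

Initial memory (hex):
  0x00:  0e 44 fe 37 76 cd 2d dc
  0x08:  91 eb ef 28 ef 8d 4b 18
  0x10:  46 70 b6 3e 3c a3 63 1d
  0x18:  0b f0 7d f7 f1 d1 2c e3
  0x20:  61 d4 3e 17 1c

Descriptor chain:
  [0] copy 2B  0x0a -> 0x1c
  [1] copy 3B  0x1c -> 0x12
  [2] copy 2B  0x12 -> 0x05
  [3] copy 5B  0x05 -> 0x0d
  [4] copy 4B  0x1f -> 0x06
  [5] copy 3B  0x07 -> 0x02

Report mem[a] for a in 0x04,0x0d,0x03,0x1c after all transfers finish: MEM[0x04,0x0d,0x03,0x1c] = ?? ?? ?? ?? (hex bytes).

MEM[0x04,0x0d,0x03,0x1c] = 3e ef d4 ef

  after D0: wrote 2B at 0x1c = ef28
  after D1: wrote 3B at 0x12 = ef282c
  after D2: wrote 2B at 0x05 = ef28
  after D3: wrote 5B at 0x0d = ef28dc91eb
  after D4: wrote 4B at 0x06 = e361d43e
  after D5: wrote 3B at 0x02 = 61d43e
query mem[0x04]=0x3e, mem[0x0d]=0xef, mem[0x03]=0xd4, mem[0x1c]=0xef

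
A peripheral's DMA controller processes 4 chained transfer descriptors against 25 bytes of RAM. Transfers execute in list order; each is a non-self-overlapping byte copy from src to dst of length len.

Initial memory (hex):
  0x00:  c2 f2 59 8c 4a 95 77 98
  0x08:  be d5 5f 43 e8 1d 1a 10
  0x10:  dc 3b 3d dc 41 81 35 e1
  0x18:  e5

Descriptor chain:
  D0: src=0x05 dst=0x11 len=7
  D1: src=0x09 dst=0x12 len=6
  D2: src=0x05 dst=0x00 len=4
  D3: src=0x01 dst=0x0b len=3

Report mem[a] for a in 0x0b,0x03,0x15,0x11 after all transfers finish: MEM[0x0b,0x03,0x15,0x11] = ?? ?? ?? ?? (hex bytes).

MEM[0x0b,0x03,0x15,0x11] = 77 be e8 95

[0] 0x05->0x11 len=7 : 95 77 98 be d5 5f 43
[1] 0x09->0x12 len=6 : d5 5f 43 e8 1d 1a
[2] 0x05->0x00 len=4 : 95 77 98 be
[3] 0x01->0x0b len=3 : 77 98 be
query mem[0x0b]=0x77, mem[0x03]=0xbe, mem[0x15]=0xe8, mem[0x11]=0x95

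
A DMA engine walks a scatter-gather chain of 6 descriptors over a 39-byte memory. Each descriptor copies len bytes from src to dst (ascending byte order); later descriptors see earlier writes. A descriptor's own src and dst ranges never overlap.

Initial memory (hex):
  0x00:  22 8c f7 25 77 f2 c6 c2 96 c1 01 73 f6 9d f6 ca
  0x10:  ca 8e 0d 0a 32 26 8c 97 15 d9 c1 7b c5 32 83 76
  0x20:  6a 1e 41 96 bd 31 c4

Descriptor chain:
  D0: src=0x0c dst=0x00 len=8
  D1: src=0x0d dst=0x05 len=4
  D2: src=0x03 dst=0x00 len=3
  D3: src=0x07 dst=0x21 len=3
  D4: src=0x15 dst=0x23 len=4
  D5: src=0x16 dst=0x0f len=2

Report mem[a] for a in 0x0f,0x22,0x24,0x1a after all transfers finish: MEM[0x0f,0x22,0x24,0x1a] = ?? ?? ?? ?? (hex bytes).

MEM[0x0f,0x22,0x24,0x1a] = 8c ca 8c c1

#0 dst[0x00+8] := {0xf6,0x9d,0xf6,0xca,0xca,0x8e,0x0d,0x0a}
#1 dst[0x05+4] := {0x9d,0xf6,0xca,0xca}
#2 dst[0x00+3] := {0xca,0xca,0x9d}
#3 dst[0x21+3] := {0xca,0xca,0xc1}
#4 dst[0x23+4] := {0x26,0x8c,0x97,0x15}
#5 dst[0x0f+2] := {0x8c,0x97}
query mem[0x0f]=0x8c, mem[0x22]=0xca, mem[0x24]=0x8c, mem[0x1a]=0xc1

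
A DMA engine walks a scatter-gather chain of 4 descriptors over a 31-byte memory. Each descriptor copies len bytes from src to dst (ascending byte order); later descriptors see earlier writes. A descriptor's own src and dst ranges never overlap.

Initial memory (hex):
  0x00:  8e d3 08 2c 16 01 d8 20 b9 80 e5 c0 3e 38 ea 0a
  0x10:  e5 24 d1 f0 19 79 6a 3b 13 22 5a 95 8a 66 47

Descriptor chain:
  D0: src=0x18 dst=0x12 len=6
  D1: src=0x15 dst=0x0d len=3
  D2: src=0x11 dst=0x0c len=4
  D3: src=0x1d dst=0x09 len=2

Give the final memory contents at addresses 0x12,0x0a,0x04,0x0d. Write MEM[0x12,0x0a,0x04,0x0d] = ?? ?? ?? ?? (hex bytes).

#0 dst[0x12+6] := {0x13,0x22,0x5a,0x95,0x8a,0x66}
#1 dst[0x0d+3] := {0x95,0x8a,0x66}
#2 dst[0x0c+4] := {0x24,0x13,0x22,0x5a}
#3 dst[0x09+2] := {0x66,0x47}
query mem[0x12]=0x13, mem[0x0a]=0x47, mem[0x04]=0x16, mem[0x0d]=0x13

MEM[0x12,0x0a,0x04,0x0d] = 13 47 16 13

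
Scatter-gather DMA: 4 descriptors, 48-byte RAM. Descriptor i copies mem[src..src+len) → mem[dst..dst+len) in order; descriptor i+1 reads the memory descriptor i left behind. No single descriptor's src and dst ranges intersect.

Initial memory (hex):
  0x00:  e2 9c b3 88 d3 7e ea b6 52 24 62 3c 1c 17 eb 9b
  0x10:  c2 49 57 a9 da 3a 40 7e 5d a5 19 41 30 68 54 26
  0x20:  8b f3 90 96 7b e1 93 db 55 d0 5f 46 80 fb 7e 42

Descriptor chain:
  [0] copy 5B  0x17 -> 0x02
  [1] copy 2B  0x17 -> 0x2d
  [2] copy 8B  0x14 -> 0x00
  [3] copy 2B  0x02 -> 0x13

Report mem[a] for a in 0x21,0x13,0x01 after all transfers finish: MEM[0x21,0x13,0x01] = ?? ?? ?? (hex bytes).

MEM[0x21,0x13,0x01] = f3 40 3a

#0 dst[0x02+5] := {0x7e,0x5d,0xa5,0x19,0x41}
#1 dst[0x2d+2] := {0x7e,0x5d}
#2 dst[0x00+8] := {0xda,0x3a,0x40,0x7e,0x5d,0xa5,0x19,0x41}
#3 dst[0x13+2] := {0x40,0x7e}
query mem[0x21]=0xf3, mem[0x13]=0x40, mem[0x01]=0x3a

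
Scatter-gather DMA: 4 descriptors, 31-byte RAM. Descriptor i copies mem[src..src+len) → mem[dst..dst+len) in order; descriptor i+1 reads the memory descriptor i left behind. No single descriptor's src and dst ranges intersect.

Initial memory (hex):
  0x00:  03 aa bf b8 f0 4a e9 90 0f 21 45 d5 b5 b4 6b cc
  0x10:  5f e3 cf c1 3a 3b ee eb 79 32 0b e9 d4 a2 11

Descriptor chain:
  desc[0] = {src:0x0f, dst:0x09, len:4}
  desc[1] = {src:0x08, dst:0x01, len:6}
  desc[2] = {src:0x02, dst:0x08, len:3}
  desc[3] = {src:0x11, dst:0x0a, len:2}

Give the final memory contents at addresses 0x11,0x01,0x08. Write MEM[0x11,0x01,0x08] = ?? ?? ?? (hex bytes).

#0 dst[0x09+4] := {0xcc,0x5f,0xe3,0xcf}
#1 dst[0x01+6] := {0x0f,0xcc,0x5f,0xe3,0xcf,0xb4}
#2 dst[0x08+3] := {0xcc,0x5f,0xe3}
#3 dst[0x0a+2] := {0xe3,0xcf}
query mem[0x11]=0xe3, mem[0x01]=0x0f, mem[0x08]=0xcc

MEM[0x11,0x01,0x08] = e3 0f cc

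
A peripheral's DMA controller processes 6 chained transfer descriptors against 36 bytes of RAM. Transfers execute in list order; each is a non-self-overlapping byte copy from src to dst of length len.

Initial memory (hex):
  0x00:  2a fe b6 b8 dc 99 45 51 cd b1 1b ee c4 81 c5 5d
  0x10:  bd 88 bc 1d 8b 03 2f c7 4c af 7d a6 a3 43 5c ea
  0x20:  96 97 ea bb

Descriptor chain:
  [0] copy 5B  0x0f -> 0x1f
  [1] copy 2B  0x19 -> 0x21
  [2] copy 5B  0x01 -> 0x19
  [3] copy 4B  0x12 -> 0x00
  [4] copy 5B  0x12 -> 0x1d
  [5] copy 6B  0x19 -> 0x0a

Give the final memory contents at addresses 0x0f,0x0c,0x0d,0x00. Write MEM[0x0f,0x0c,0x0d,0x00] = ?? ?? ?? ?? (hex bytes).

MEM[0x0f,0x0c,0x0d,0x00] = 1d b8 dc bc

  after D0: wrote 5B at 0x1f = 5dbd88bc1d
  after D1: wrote 2B at 0x21 = af7d
  after D2: wrote 5B at 0x19 = feb6b8dc99
  after D3: wrote 4B at 0x00 = bc1d8b03
  after D4: wrote 5B at 0x1d = bc1d8b032f
  after D5: wrote 6B at 0x0a = feb6b8dcbc1d
query mem[0x0f]=0x1d, mem[0x0c]=0xb8, mem[0x0d]=0xdc, mem[0x00]=0xbc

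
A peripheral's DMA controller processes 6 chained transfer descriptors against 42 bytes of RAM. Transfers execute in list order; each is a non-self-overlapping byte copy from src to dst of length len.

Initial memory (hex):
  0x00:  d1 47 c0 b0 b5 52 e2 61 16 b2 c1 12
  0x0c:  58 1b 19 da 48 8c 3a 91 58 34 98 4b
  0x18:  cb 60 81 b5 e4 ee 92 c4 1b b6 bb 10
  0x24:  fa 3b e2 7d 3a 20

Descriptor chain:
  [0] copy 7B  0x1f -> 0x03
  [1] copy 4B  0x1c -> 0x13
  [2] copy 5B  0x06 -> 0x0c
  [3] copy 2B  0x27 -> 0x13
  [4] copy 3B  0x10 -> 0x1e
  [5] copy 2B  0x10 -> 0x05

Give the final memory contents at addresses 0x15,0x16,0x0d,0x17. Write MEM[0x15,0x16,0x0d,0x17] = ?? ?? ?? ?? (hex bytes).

[0] 0x1f->0x03 len=7 : c4 1b b6 bb 10 fa 3b
[1] 0x1c->0x13 len=4 : e4 ee 92 c4
[2] 0x06->0x0c len=5 : bb 10 fa 3b c1
[3] 0x27->0x13 len=2 : 7d 3a
[4] 0x10->0x1e len=3 : c1 8c 3a
[5] 0x10->0x05 len=2 : c1 8c
query mem[0x15]=0x92, mem[0x16]=0xc4, mem[0x0d]=0x10, mem[0x17]=0x4b

MEM[0x15,0x16,0x0d,0x17] = 92 c4 10 4b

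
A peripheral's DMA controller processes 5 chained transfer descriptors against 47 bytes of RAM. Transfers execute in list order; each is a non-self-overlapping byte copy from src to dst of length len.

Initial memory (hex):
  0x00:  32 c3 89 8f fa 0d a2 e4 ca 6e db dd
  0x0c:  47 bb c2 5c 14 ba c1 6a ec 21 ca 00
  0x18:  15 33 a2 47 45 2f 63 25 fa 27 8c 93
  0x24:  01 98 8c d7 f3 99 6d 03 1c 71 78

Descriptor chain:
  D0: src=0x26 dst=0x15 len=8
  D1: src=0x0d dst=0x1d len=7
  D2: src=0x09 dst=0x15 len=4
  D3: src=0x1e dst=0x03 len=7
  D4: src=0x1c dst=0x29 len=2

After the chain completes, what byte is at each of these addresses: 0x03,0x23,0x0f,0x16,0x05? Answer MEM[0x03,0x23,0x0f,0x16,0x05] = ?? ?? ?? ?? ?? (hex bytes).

MEM[0x03,0x23,0x0f,0x16,0x05] = c2 6a 5c db 14

D0: mem[0x15..0x1c] <- [8c d7 f3 99 6d 03 1c 71]
D1: mem[0x1d..0x23] <- [bb c2 5c 14 ba c1 6a]
D2: mem[0x15..0x18] <- [6e db dd 47]
D3: mem[0x03..0x09] <- [c2 5c 14 ba c1 6a 01]
D4: mem[0x29..0x2a] <- [71 bb]
query mem[0x03]=0xc2, mem[0x23]=0x6a, mem[0x0f]=0x5c, mem[0x16]=0xdb, mem[0x05]=0x14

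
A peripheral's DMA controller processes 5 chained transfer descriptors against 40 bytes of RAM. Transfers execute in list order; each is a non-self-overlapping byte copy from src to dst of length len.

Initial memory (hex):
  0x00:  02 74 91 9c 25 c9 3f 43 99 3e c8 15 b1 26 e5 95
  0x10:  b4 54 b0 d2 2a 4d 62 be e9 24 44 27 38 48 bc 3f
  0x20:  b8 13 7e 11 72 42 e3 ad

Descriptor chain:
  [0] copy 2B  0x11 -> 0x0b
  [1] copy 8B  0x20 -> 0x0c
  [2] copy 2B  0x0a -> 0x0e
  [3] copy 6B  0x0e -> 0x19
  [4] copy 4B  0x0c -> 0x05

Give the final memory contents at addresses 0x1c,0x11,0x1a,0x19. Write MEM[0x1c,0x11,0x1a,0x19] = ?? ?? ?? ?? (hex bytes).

[0] 0x11->0x0b len=2 : 54 b0
[1] 0x20->0x0c len=8 : b8 13 7e 11 72 42 e3 ad
[2] 0x0a->0x0e len=2 : c8 54
[3] 0x0e->0x19 len=6 : c8 54 72 42 e3 ad
[4] 0x0c->0x05 len=4 : b8 13 c8 54
query mem[0x1c]=0x42, mem[0x11]=0x42, mem[0x1a]=0x54, mem[0x19]=0xc8

MEM[0x1c,0x11,0x1a,0x19] = 42 42 54 c8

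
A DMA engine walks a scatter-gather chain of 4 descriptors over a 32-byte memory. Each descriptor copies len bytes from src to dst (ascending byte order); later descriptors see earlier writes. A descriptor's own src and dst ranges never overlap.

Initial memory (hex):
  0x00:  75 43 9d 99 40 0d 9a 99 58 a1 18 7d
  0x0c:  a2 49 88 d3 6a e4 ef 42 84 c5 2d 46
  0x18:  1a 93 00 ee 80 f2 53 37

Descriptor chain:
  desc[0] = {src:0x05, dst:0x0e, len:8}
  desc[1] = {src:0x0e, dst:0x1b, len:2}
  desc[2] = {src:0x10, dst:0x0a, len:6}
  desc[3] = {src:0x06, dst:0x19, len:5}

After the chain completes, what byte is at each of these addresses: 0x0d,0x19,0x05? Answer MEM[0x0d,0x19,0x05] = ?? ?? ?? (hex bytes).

MEM[0x0d,0x19,0x05] = 18 9a 0d

#0 dst[0x0e+8] := {0x0d,0x9a,0x99,0x58,0xa1,0x18,0x7d,0xa2}
#1 dst[0x1b+2] := {0x0d,0x9a}
#2 dst[0x0a+6] := {0x99,0x58,0xa1,0x18,0x7d,0xa2}
#3 dst[0x19+5] := {0x9a,0x99,0x58,0xa1,0x99}
query mem[0x0d]=0x18, mem[0x19]=0x9a, mem[0x05]=0x0d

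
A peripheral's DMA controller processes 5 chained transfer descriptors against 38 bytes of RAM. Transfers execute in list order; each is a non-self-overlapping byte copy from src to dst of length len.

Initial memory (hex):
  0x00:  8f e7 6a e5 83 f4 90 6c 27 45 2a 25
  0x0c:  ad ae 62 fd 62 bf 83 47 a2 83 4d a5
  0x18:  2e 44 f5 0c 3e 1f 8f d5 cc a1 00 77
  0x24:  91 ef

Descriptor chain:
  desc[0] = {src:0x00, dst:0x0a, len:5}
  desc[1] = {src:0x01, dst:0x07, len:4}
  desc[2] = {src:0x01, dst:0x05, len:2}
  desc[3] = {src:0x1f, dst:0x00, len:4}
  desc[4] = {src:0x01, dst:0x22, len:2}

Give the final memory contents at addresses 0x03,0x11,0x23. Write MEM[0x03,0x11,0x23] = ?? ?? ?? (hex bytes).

  after D0: wrote 5B at 0x0a = 8fe76ae583
  after D1: wrote 4B at 0x07 = e76ae583
  after D2: wrote 2B at 0x05 = e76a
  after D3: wrote 4B at 0x00 = d5cca100
  after D4: wrote 2B at 0x22 = cca1
query mem[0x03]=0x00, mem[0x11]=0xbf, mem[0x23]=0xa1

MEM[0x03,0x11,0x23] = 00 bf a1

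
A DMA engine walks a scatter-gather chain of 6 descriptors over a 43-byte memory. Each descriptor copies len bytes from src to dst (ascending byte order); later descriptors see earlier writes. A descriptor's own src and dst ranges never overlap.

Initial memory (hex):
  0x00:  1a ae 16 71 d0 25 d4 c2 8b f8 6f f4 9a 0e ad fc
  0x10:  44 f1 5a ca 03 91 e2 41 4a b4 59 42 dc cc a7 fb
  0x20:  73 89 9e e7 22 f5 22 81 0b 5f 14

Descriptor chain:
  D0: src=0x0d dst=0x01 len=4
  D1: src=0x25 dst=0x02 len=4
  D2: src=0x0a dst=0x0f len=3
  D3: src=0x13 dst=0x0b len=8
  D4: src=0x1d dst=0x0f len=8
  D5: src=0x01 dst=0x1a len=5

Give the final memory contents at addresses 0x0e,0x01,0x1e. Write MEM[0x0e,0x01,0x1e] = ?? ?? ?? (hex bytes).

[0] 0x0d->0x01 len=4 : 0e ad fc 44
[1] 0x25->0x02 len=4 : f5 22 81 0b
[2] 0x0a->0x0f len=3 : 6f f4 9a
[3] 0x13->0x0b len=8 : ca 03 91 e2 41 4a b4 59
[4] 0x1d->0x0f len=8 : cc a7 fb 73 89 9e e7 22
[5] 0x01->0x1a len=5 : 0e f5 22 81 0b
query mem[0x0e]=0xe2, mem[0x01]=0x0e, mem[0x1e]=0x0b

MEM[0x0e,0x01,0x1e] = e2 0e 0b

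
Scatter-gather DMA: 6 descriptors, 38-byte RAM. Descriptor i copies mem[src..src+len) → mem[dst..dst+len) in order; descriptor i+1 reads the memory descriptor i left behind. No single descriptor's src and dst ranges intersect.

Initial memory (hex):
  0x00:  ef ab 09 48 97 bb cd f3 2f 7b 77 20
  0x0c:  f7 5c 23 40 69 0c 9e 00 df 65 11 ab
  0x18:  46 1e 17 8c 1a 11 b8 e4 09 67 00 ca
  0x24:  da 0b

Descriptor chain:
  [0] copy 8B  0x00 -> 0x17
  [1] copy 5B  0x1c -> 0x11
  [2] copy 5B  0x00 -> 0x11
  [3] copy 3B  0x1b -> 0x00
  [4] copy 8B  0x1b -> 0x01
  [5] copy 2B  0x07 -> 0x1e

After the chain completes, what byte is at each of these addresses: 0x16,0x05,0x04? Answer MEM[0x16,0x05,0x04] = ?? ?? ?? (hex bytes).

MEM[0x16,0x05,0x04] = 11 e4 f3

  after D0: wrote 8B at 0x17 = efab094897bbcdf3
  after D1: wrote 5B at 0x11 = bbcdf3e409
  after D2: wrote 5B at 0x11 = efab094897
  after D3: wrote 3B at 0x00 = 97bbcd
  after D4: wrote 8B at 0x01 = 97bbcdf3e4096700
  after D5: wrote 2B at 0x1e = 6700
query mem[0x16]=0x11, mem[0x05]=0xe4, mem[0x04]=0xf3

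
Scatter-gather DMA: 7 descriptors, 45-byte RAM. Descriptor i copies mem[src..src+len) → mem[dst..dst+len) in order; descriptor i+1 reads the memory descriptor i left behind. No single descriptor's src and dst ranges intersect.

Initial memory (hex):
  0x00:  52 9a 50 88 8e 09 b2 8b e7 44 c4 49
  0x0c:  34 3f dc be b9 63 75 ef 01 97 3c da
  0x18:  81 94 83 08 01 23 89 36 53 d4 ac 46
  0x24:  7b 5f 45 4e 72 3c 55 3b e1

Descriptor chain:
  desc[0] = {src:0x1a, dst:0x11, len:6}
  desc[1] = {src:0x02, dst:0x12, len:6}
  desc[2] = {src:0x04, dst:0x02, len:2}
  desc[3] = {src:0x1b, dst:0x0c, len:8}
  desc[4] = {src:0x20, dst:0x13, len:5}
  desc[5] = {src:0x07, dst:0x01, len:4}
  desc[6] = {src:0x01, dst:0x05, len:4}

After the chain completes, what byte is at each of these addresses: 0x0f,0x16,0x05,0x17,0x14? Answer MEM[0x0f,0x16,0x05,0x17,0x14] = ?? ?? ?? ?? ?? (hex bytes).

MEM[0x0f,0x16,0x05,0x17,0x14] = 89 46 8b 7b d4

  after D0: wrote 6B at 0x11 = 830801238936
  after D1: wrote 6B at 0x12 = 50888e09b28b
  after D2: wrote 2B at 0x02 = 8e09
  after D3: wrote 8B at 0x0c = 080123893653d4ac
  after D4: wrote 5B at 0x13 = 53d4ac467b
  after D5: wrote 4B at 0x01 = 8be744c4
  after D6: wrote 4B at 0x05 = 8be744c4
query mem[0x0f]=0x89, mem[0x16]=0x46, mem[0x05]=0x8b, mem[0x17]=0x7b, mem[0x14]=0xd4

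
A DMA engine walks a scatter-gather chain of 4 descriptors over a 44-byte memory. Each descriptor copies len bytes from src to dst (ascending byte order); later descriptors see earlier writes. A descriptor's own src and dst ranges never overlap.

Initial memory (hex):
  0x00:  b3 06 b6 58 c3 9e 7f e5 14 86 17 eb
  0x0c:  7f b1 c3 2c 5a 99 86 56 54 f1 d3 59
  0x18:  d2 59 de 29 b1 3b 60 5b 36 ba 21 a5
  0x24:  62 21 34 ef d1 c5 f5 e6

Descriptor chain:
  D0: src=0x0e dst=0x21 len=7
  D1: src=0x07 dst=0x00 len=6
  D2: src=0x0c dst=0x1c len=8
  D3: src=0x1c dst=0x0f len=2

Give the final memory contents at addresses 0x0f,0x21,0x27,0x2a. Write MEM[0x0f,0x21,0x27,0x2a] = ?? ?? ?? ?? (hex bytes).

MEM[0x0f,0x21,0x27,0x2a] = 7f 99 54 f5

#0 dst[0x21+7] := {0xc3,0x2c,0x5a,0x99,0x86,0x56,0x54}
#1 dst[0x00+6] := {0xe5,0x14,0x86,0x17,0xeb,0x7f}
#2 dst[0x1c+8] := {0x7f,0xb1,0xc3,0x2c,0x5a,0x99,0x86,0x56}
#3 dst[0x0f+2] := {0x7f,0xb1}
query mem[0x0f]=0x7f, mem[0x21]=0x99, mem[0x27]=0x54, mem[0x2a]=0xf5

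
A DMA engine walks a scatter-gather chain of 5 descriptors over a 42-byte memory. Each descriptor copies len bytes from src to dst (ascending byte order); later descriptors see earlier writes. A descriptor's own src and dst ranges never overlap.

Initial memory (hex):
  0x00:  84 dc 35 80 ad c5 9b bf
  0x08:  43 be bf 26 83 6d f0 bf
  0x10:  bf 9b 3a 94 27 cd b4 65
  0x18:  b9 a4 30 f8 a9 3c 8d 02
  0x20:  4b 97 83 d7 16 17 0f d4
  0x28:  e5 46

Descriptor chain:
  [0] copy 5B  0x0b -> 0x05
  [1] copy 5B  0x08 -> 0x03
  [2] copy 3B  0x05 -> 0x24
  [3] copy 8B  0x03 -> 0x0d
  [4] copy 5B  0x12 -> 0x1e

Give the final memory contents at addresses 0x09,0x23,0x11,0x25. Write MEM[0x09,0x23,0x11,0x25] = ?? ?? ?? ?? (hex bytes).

MEM[0x09,0x23,0x11,0x25] = bf d7 83 26

  after D0: wrote 5B at 0x05 = 26836df0bf
  after D1: wrote 5B at 0x03 = f0bfbf2683
  after D2: wrote 3B at 0x24 = bf2683
  after D3: wrote 8B at 0x0d = f0bfbf2683f0bfbf
  after D4: wrote 5B at 0x1e = f0bfbfcdb4
query mem[0x09]=0xbf, mem[0x23]=0xd7, mem[0x11]=0x83, mem[0x25]=0x26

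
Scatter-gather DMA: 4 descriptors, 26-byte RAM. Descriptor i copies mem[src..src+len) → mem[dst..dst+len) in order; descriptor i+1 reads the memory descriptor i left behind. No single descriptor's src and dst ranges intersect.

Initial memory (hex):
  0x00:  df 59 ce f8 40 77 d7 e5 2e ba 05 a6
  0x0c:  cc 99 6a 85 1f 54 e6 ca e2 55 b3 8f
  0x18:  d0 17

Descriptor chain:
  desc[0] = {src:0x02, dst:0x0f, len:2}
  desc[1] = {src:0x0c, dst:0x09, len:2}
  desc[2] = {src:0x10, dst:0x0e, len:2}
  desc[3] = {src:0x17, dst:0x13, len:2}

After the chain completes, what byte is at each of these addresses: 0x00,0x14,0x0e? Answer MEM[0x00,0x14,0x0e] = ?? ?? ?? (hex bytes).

MEM[0x00,0x14,0x0e] = df d0 f8

[0] 0x02->0x0f len=2 : ce f8
[1] 0x0c->0x09 len=2 : cc 99
[2] 0x10->0x0e len=2 : f8 54
[3] 0x17->0x13 len=2 : 8f d0
query mem[0x00]=0xdf, mem[0x14]=0xd0, mem[0x0e]=0xf8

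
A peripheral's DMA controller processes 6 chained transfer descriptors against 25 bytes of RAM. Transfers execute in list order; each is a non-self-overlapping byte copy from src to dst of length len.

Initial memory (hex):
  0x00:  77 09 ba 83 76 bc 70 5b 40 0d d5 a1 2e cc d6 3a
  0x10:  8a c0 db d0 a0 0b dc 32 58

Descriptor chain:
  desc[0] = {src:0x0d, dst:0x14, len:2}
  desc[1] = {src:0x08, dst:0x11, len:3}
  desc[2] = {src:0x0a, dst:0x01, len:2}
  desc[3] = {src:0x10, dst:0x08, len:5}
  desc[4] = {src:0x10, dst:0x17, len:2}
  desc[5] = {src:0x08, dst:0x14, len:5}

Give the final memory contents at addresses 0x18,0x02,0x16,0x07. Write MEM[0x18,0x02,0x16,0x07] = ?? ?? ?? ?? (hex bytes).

MEM[0x18,0x02,0x16,0x07] = cc a1 0d 5b

#0 dst[0x14+2] := {0xcc,0xd6}
#1 dst[0x11+3] := {0x40,0x0d,0xd5}
#2 dst[0x01+2] := {0xd5,0xa1}
#3 dst[0x08+5] := {0x8a,0x40,0x0d,0xd5,0xcc}
#4 dst[0x17+2] := {0x8a,0x40}
#5 dst[0x14+5] := {0x8a,0x40,0x0d,0xd5,0xcc}
query mem[0x18]=0xcc, mem[0x02]=0xa1, mem[0x16]=0x0d, mem[0x07]=0x5b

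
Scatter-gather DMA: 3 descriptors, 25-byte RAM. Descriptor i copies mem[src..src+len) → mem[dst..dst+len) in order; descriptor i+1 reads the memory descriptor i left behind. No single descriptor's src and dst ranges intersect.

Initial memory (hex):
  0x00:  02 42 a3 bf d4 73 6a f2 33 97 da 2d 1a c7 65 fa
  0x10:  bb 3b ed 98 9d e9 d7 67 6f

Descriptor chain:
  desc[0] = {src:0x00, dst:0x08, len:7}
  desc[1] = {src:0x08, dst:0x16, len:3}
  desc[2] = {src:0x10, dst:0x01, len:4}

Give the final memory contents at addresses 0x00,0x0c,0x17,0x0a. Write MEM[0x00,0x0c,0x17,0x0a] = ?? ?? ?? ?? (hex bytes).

MEM[0x00,0x0c,0x17,0x0a] = 02 d4 42 a3

[0] 0x00->0x08 len=7 : 02 42 a3 bf d4 73 6a
[1] 0x08->0x16 len=3 : 02 42 a3
[2] 0x10->0x01 len=4 : bb 3b ed 98
query mem[0x00]=0x02, mem[0x0c]=0xd4, mem[0x17]=0x42, mem[0x0a]=0xa3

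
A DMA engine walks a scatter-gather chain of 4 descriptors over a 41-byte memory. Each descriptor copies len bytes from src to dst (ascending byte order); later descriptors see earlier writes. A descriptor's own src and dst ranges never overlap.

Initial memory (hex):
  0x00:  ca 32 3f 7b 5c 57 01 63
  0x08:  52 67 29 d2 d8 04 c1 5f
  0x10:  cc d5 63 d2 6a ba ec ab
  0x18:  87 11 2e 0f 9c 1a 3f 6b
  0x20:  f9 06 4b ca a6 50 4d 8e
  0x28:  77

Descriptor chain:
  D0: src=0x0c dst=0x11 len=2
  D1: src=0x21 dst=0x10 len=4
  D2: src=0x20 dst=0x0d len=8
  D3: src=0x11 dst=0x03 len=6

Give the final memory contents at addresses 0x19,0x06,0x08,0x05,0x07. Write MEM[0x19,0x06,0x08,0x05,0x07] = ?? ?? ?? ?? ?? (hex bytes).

MEM[0x19,0x06,0x08,0x05,0x07] = 11 8e ec 4d ba

[0] 0x0c->0x11 len=2 : d8 04
[1] 0x21->0x10 len=4 : 06 4b ca a6
[2] 0x20->0x0d len=8 : f9 06 4b ca a6 50 4d 8e
[3] 0x11->0x03 len=6 : a6 50 4d 8e ba ec
query mem[0x19]=0x11, mem[0x06]=0x8e, mem[0x08]=0xec, mem[0x05]=0x4d, mem[0x07]=0xba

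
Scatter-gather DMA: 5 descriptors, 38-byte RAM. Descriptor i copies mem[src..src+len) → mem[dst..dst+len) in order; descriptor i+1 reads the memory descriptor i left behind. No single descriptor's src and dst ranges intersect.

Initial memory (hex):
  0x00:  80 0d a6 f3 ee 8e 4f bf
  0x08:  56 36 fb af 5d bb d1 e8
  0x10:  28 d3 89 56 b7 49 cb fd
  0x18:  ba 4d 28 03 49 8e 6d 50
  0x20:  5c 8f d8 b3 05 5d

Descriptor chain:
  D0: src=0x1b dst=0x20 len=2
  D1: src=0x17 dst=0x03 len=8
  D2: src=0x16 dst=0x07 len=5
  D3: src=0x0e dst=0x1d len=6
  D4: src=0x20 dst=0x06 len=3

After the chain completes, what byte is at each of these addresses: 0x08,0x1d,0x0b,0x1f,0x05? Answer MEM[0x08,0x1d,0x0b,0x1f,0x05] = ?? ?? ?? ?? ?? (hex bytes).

[0] 0x1b->0x20 len=2 : 03 49
[1] 0x17->0x03 len=8 : fd ba 4d 28 03 49 8e 6d
[2] 0x16->0x07 len=5 : cb fd ba 4d 28
[3] 0x0e->0x1d len=6 : d1 e8 28 d3 89 56
[4] 0x20->0x06 len=3 : d3 89 56
query mem[0x08]=0x56, mem[0x1d]=0xd1, mem[0x0b]=0x28, mem[0x1f]=0x28, mem[0x05]=0x4d

MEM[0x08,0x1d,0x0b,0x1f,0x05] = 56 d1 28 28 4d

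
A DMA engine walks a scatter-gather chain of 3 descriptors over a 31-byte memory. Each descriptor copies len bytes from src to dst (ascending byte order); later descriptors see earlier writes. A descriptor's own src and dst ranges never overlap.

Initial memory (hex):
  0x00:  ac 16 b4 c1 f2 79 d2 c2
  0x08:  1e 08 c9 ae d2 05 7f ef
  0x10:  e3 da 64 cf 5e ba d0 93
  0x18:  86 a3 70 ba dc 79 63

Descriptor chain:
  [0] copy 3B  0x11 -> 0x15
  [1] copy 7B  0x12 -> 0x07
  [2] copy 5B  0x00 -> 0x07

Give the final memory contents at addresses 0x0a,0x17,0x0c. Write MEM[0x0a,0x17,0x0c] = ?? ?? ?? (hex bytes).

MEM[0x0a,0x17,0x0c] = c1 cf cf

[0] 0x11->0x15 len=3 : da 64 cf
[1] 0x12->0x07 len=7 : 64 cf 5e da 64 cf 86
[2] 0x00->0x07 len=5 : ac 16 b4 c1 f2
query mem[0x0a]=0xc1, mem[0x17]=0xcf, mem[0x0c]=0xcf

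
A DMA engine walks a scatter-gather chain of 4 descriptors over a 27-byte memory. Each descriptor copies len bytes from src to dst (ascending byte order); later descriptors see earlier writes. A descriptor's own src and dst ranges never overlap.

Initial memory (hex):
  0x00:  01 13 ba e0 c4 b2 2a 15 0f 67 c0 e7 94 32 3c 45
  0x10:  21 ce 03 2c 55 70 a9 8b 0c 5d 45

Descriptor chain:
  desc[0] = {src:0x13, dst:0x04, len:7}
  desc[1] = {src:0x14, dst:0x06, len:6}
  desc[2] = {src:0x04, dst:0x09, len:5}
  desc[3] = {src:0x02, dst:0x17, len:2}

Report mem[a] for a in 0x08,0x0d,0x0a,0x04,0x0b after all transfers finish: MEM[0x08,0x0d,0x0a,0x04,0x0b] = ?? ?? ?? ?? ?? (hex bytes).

MEM[0x08,0x0d,0x0a,0x04,0x0b] = a9 a9 55 2c 55

[0] 0x13->0x04 len=7 : 2c 55 70 a9 8b 0c 5d
[1] 0x14->0x06 len=6 : 55 70 a9 8b 0c 5d
[2] 0x04->0x09 len=5 : 2c 55 55 70 a9
[3] 0x02->0x17 len=2 : ba e0
query mem[0x08]=0xa9, mem[0x0d]=0xa9, mem[0x0a]=0x55, mem[0x04]=0x2c, mem[0x0b]=0x55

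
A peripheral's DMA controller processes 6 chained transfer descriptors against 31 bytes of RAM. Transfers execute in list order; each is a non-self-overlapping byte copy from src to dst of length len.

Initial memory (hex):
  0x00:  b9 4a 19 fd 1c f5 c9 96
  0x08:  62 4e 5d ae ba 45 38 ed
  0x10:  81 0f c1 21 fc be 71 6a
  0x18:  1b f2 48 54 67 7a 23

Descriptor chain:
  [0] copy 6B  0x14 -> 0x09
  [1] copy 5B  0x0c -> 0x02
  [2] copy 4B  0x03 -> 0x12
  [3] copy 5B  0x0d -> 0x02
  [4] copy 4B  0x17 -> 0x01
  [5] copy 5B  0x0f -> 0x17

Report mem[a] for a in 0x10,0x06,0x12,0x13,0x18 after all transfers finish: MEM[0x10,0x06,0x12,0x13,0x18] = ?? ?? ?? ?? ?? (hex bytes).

MEM[0x10,0x06,0x12,0x13,0x18] = 81 0f 1b f2 81

[0] 0x14->0x09 len=6 : fc be 71 6a 1b f2
[1] 0x0c->0x02 len=5 : 6a 1b f2 ed 81
[2] 0x03->0x12 len=4 : 1b f2 ed 81
[3] 0x0d->0x02 len=5 : 1b f2 ed 81 0f
[4] 0x17->0x01 len=4 : 6a 1b f2 48
[5] 0x0f->0x17 len=5 : ed 81 0f 1b f2
query mem[0x10]=0x81, mem[0x06]=0x0f, mem[0x12]=0x1b, mem[0x13]=0xf2, mem[0x18]=0x81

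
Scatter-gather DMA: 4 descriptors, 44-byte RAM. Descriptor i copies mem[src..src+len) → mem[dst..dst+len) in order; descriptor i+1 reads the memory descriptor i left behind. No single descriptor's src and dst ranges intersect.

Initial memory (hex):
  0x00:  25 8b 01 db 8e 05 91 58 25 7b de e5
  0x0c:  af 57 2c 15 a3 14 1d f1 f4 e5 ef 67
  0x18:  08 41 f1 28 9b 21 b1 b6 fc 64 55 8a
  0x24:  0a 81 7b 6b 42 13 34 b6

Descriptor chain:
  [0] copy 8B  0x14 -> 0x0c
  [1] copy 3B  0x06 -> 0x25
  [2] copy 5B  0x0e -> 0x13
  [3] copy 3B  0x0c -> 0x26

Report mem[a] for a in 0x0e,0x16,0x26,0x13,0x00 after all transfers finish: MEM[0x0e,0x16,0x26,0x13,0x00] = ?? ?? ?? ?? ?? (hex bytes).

MEM[0x0e,0x16,0x26,0x13,0x00] = ef 41 f4 ef 25

D0: mem[0x0c..0x13] <- [f4 e5 ef 67 08 41 f1 28]
D1: mem[0x25..0x27] <- [91 58 25]
D2: mem[0x13..0x17] <- [ef 67 08 41 f1]
D3: mem[0x26..0x28] <- [f4 e5 ef]
query mem[0x0e]=0xef, mem[0x16]=0x41, mem[0x26]=0xf4, mem[0x13]=0xef, mem[0x00]=0x25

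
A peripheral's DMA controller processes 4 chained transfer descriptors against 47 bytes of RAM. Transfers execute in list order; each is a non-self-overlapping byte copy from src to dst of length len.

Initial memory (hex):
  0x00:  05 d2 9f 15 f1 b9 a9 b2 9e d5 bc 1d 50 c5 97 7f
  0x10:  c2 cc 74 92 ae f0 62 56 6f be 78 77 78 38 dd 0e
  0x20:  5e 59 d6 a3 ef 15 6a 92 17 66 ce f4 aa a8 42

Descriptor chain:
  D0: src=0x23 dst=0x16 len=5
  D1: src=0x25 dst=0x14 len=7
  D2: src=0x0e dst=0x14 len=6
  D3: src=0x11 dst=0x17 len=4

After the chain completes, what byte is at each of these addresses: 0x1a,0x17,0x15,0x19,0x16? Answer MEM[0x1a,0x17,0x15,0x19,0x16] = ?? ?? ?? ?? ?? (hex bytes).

#0 dst[0x16+5] := {0xa3,0xef,0x15,0x6a,0x92}
#1 dst[0x14+7] := {0x15,0x6a,0x92,0x17,0x66,0xce,0xf4}
#2 dst[0x14+6] := {0x97,0x7f,0xc2,0xcc,0x74,0x92}
#3 dst[0x17+4] := {0xcc,0x74,0x92,0x97}
query mem[0x1a]=0x97, mem[0x17]=0xcc, mem[0x15]=0x7f, mem[0x19]=0x92, mem[0x16]=0xc2

MEM[0x1a,0x17,0x15,0x19,0x16] = 97 cc 7f 92 c2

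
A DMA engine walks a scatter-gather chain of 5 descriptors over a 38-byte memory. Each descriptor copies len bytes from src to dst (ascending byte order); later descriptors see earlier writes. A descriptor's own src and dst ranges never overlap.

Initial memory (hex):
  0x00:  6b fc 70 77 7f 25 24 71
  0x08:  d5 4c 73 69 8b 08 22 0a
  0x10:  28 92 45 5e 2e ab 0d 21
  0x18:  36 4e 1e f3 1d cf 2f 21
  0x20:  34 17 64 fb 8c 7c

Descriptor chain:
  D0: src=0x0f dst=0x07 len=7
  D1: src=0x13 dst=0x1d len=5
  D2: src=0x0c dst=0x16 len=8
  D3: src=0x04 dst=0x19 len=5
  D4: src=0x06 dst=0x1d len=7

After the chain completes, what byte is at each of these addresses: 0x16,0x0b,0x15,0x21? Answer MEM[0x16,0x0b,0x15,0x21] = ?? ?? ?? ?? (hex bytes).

#0 dst[0x07+7] := {0x0a,0x28,0x92,0x45,0x5e,0x2e,0xab}
#1 dst[0x1d+5] := {0x5e,0x2e,0xab,0x0d,0x21}
#2 dst[0x16+8] := {0x2e,0xab,0x22,0x0a,0x28,0x92,0x45,0x5e}
#3 dst[0x19+5] := {0x7f,0x25,0x24,0x0a,0x28}
#4 dst[0x1d+7] := {0x24,0x0a,0x28,0x92,0x45,0x5e,0x2e}
query mem[0x16]=0x2e, mem[0x0b]=0x5e, mem[0x15]=0xab, mem[0x21]=0x45

MEM[0x16,0x0b,0x15,0x21] = 2e 5e ab 45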